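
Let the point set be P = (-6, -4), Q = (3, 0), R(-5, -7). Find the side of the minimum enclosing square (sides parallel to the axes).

The bounding box has width 9 and height 7.
An axis-aligned square enclosing the set must have side ≥ max(width, height).
So the minimum side is max(9, 7) = 9.

9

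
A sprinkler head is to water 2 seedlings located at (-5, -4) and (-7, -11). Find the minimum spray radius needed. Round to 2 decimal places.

3.64

The smallest circle enclosing two points has them as diameter endpoints.
Centre = midpoint = (-6, -7.5); r² = |(-5, -4)−(-7, -11)|²/4 = 53/4 = 13.25.
r = √(13.25) ≈ 3.64.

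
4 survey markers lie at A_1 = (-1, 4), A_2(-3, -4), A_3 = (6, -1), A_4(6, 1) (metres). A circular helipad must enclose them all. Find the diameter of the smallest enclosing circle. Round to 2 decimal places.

10.43

The minimum enclosing circle is determined by three boundary points: A_1, A_2, A_4.
Their circumcentre is (34/31, -24/31) with r² = 26129/961.
The farthest remaining point A_3 is at distance² 23153/961 ≤ 26129/961.
Diameter = 2r = 2√(26129/961) ≈ 10.43.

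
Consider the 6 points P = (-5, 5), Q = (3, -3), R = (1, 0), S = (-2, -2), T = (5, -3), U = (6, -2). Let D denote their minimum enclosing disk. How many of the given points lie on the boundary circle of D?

By Welzl's lemma the MEC is supported by two points (diametrically opposite) or three points (on a circumcircle).
The farthest pair is P–U with squared distance 170. The circle on this segment as diameter has centre (0.5, 1.5) and r² = 170/4 = 42.5.
Check Q: distance² to centre = 26.5 ≤ 42.5, so it lies inside.
All remaining points lie in this disk, and no smaller disk contains both endpoints, so this is the minimum enclosing circle.
The points at distance exactly r from the centre are P, U — 2 points.

2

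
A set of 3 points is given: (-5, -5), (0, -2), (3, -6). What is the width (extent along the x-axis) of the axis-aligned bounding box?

8

max x = 3, min x = -5, so width = 8.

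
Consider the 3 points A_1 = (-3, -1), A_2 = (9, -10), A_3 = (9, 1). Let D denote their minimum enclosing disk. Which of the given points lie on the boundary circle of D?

A_1, A_2, A_3

Side lengths²: A_1A_2² = 225, A_1A_3² = 148, A_2A_3² = 121.
Since A_1A_2² = 225 < 148 + 121 = 269, the triangle is acute, so the smallest enclosing circle is the circumcircle.
Circumcentre = (3.75, -4.5), r² = 57.8125.
The points at distance exactly r from the centre are A_1, A_2, A_3 — 3 points.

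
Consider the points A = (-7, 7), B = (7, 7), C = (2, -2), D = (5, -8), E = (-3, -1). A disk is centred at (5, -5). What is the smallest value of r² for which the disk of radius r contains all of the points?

The required radius is the distance from (5, -5) to the farthest point.
Squared distances: 288, 148, 18, 9, 80.
Maximum is 288, attained at A.

288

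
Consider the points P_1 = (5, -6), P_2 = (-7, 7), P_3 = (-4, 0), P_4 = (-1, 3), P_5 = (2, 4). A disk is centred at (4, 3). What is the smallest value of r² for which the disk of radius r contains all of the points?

137

The required radius is the distance from (4, 3) to the farthest point.
Squared distances: 82, 137, 73, 25, 5.
Maximum is 137, attained at P_2.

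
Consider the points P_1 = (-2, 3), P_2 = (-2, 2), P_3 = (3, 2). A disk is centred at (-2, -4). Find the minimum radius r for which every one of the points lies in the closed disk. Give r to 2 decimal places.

7.81

The required radius is the distance from (-2, -4) to the farthest point.
Squared distances: 49, 36, 61.
Maximum is 61, attained at P_3.
r = √61 ≈ 7.81.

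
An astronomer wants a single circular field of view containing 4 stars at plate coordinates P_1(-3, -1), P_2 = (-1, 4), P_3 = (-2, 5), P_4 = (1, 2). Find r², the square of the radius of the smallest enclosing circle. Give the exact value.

925/98

The minimum enclosing circle is determined by three boundary points: P_1, P_3, P_4.
Their circumcentre is (-29/14, 27/14) with r² = 925/98.
The farthest remaining point P_2 is at distance² 533/98 ≤ 925/98.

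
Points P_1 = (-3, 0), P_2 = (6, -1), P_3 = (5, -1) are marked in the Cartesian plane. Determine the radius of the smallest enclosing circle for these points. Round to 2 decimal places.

4.53

Side lengths²: P_1P_2² = 82, P_1P_3² = 65, P_2P_3² = 1.
Since P_1P_2² = 82 ≥ 65 + 1 = 66, the angle opposite P_1P_2 is not acute, so the smallest enclosing circle has P_1P_2 as diameter.
Centre = midpoint of P_1P_2 = (1.5, -0.5), r² = 82/4 = 20.5.
r = √(20.5) ≈ 4.53.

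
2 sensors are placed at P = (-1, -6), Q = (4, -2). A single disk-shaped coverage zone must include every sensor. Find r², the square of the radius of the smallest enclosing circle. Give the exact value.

The smallest circle enclosing two points has them as diameter endpoints.
Centre = midpoint = (1.5, -4); r² = |PQ|²/4 = 41/4 = 10.25.

10.25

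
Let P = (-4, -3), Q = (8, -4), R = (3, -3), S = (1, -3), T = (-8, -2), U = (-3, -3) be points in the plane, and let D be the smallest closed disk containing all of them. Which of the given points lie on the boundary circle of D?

The farthest pair is Q–T with squared distance 260. The circle on this segment as diameter has centre (0, -3) and r² = 260/4 = 65.
Check P: distance² to centre = 16 ≤ 65, so it lies inside.
All remaining points lie in this disk, and no smaller disk contains both endpoints, so this is the minimum enclosing circle.
The points at distance exactly r from the centre are Q, T — 2 points.

Q, T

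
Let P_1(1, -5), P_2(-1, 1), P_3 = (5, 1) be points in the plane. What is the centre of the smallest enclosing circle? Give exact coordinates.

(2, -4/3)

Side lengths²: P_1P_2² = 40, P_1P_3² = 52, P_2P_3² = 36.
Since P_1P_3² = 52 < 40 + 36 = 76, the triangle is acute, so the smallest enclosing circle is the circumcircle.
Circumcentre = (2, -4/3), r² = 130/9.
Centre = (2, -4/3).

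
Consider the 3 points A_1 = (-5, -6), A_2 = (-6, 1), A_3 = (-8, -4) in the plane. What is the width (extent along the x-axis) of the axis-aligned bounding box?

3

max x = -5, min x = -8, so width = 3.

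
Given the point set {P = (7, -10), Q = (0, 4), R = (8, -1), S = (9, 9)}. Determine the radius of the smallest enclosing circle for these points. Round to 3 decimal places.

By Welzl's lemma the MEC is supported by two points (diametrically opposite) or three points (on a circumcircle).
The farthest pair is P–S with squared distance 365. The circle on this segment as diameter has centre (8, -0.5) and r² = 365/4 = 91.25.
Check Q: distance² to centre = 84.25 ≤ 91.25, so it lies inside.
All remaining points lie in this disk, and no smaller disk contains both endpoints, so this is the minimum enclosing circle.
r = √(91.25) ≈ 9.552.

9.552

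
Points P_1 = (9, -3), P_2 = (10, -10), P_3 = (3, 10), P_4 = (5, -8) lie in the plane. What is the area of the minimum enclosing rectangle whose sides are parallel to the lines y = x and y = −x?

In coordinates u = x + y, v = x − y the rectangle is axis-aligned; the map (x,y)→(u,v) scales areas by 2.
u-values: 6, 0, 13, -3; range = 13 − (-3) = 16.
v-values: 12, 20, -7, 13; range = 20 − (-7) = 27.
Area = (16 × 27) / 2 = 216.

216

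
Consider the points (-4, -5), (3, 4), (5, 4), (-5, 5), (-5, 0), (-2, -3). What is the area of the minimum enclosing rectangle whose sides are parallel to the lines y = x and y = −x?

In coordinates u = x + y, v = x − y the rectangle is axis-aligned; the map (x,y)→(u,v) scales areas by 2.
u-values: -9, 7, 9, 0, -5, -5; range = 9 − (-9) = 18.
v-values: 1, -1, 1, -10, -5, 1; range = 1 − (-10) = 11.
Area = (18 × 11) / 2 = 99.

99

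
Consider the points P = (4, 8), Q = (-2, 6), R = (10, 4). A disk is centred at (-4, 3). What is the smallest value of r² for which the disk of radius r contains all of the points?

197

The required radius is the distance from (-4, 3) to the farthest point.
Squared distances: 89, 13, 197.
Maximum is 197, attained at R.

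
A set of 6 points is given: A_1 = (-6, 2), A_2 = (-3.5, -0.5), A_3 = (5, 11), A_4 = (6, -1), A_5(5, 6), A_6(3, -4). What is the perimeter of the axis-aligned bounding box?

54

Width = max x − min x = 6 − (-6) = 12.
Height = max y − min y = 11 − (-4) = 15.
Perimeter = 2(12 + 15) = 54.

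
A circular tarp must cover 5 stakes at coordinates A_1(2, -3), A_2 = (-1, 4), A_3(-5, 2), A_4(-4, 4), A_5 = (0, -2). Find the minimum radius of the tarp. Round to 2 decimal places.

4.61

By Welzl's lemma the MEC is supported by two points (diametrically opposite) or three points (on a circumcircle).
The farthest pair is A_1–A_4 with squared distance 85. The circle on this segment as diameter has centre (-1, 0.5) and r² = 85/4 = 21.25.
Check A_2: distance² to centre = 12.25 ≤ 21.25, so it lies inside.
All remaining points lie in this disk, and no smaller disk contains both endpoints, so this is the minimum enclosing circle.
r = √(21.25) ≈ 4.61.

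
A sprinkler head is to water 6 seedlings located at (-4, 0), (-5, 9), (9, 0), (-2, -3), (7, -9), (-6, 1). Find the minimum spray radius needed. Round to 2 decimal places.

The farthest pair is (-5, 9)–(7, -9) with squared distance 468. The circle on this segment as diameter has centre (1, 0) and r² = 468/4 = 117.
Check (-4, 0): distance² to centre = 25 ≤ 117, so it lies inside.
All remaining points lie in this disk, and no smaller disk contains both endpoints, so this is the minimum enclosing circle.
r = √117 ≈ 10.82.

10.82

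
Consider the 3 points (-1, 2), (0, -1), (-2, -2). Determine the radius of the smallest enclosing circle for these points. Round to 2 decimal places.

Call the three points A, B, C in the order given.
Side lengths²: AB² = 10, AC² = 17, BC² = 5.
Since AC² = 17 ≥ 10 + 5 = 15, the angle opposite AC is not acute, so the smallest enclosing circle has AC as diameter.
Centre = midpoint of AC = (-1.5, 0), r² = 17/4 = 4.25.
r = √(4.25) ≈ 2.06.

2.06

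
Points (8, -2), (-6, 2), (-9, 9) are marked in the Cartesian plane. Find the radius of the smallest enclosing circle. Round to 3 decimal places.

10.124

Call the three points A, B, C in the order given.
Side lengths²: AB² = 212, AC² = 410, BC² = 58.
Since AC² = 410 ≥ 212 + 58 = 270, the angle opposite AC is not acute, so the smallest enclosing circle has AC as diameter.
Centre = midpoint of AC = (-0.5, 3.5), r² = 410/4 = 102.5.
r = √(102.5) ≈ 10.124.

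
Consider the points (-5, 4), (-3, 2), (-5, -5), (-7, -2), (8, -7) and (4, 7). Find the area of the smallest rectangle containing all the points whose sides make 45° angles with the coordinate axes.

252

In coordinates u = x + y, v = x − y the rectangle is axis-aligned; the map (x,y)→(u,v) scales areas by 2.
u-values: -1, -1, -10, -9, 1, 11; range = 11 − (-10) = 21.
v-values: -9, -5, 0, -5, 15, -3; range = 15 − (-9) = 24.
Area = (21 × 24) / 2 = 252.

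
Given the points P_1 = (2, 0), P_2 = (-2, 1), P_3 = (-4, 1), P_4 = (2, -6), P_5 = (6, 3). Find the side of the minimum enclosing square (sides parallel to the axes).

10

The bounding box has width 10 and height 9.
An axis-aligned square enclosing the set must have side ≥ max(width, height).
So the minimum side is max(10, 9) = 10.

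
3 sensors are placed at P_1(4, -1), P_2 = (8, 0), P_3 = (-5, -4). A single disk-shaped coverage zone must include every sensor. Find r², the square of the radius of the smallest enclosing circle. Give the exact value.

Side lengths²: P_1P_2² = 17, P_1P_3² = 90, P_2P_3² = 185.
Since P_2P_3² = 185 ≥ 90 + 17 = 107, the angle opposite P_2P_3 is not acute, so the smallest enclosing circle has P_2P_3 as diameter.
Centre = midpoint of P_2P_3 = (1.5, -2), r² = 185/4 = 46.25.

46.25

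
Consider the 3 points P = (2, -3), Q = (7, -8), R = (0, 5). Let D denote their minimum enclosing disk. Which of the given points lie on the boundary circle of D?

Q, R

Side lengths²: PQ² = 50, PR² = 68, QR² = 218.
Since QR² = 218 ≥ 68 + 50 = 118, the angle opposite QR is not acute, so the smallest enclosing circle has QR as diameter.
Centre = midpoint of QR = (3.5, -1.5), r² = 218/4 = 54.5.
The points at distance exactly r from the centre are Q, R — 2 points.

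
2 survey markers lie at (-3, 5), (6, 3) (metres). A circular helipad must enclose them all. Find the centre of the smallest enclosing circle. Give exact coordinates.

(1.5, 4)

The smallest circle enclosing two points has them as diameter endpoints.
Centre = midpoint = (1.5, 4); r² = |(-3, 5)−(6, 3)|²/4 = 85/4 = 21.25.
Centre = (1.5, 4).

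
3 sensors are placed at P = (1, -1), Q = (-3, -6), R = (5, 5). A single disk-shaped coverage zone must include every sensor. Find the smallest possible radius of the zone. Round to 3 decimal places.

Side lengths²: PQ² = 41, PR² = 52, QR² = 185.
Since QR² = 185 ≥ 52 + 41 = 93, the angle opposite QR is not acute, so the smallest enclosing circle has QR as diameter.
Centre = midpoint of QR = (1, -0.5), r² = 185/4 = 46.25.
r = √(46.25) ≈ 6.801.

6.801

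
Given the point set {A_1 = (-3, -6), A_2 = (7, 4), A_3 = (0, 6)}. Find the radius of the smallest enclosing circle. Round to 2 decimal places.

Side lengths²: A_1A_2² = 200, A_1A_3² = 153, A_2A_3² = 53.
Since A_1A_2² = 200 < 153 + 53 = 206, the triangle is acute, so the smallest enclosing circle is the circumcircle.
Circumcentre = (11/6, -5/6), r² = 901/18.
r = √(901/18) ≈ 7.07.

7.07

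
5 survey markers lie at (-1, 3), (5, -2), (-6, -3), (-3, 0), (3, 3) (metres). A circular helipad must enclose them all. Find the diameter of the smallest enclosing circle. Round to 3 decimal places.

By Welzl's lemma the MEC is supported by two points (diametrically opposite) or three points (on a circumcircle).
The minimum enclosing circle is determined by three boundary points: (5, -2), (-6, -3), (3, 3).
Their circumcentre is (-23/38, -51/38) with r² = 22997/722.
The farthest remaining point (-1, 3) is at distance² 13725/722 ≤ 22997/722.
Diameter = 2r = 2√(22997/722) ≈ 11.287.

11.287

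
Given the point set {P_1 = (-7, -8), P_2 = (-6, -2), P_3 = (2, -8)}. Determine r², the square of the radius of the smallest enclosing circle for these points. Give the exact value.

Side lengths²: P_1P_2² = 37, P_1P_3² = 81, P_2P_3² = 100.
Since P_2P_3² = 100 < 81 + 37 = 118, the triangle is acute, so the smallest enclosing circle is the circumcircle.
Circumcentre = (-2.5, -17/3), r² = 925/36.

925/36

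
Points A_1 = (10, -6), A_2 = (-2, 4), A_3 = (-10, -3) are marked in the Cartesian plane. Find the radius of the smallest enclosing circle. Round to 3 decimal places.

Side lengths²: A_1A_2² = 244, A_1A_3² = 409, A_2A_3² = 113.
Since A_1A_3² = 409 ≥ 244 + 113 = 357, the angle opposite A_1A_3 is not acute, so the smallest enclosing circle has A_1A_3 as diameter.
Centre = midpoint of A_1A_3 = (0, -4.5), r² = 409/4 = 102.25.
r = √(102.25) ≈ 10.112.

10.112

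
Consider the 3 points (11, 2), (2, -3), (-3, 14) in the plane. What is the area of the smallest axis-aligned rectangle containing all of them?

238

x ranges over [-3, 11], width 14.
y ranges over [-3, 14], height 17.
Area = 14 × 17 = 238.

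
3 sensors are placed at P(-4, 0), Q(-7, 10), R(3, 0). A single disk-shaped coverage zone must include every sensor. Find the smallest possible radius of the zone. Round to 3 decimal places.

7.071

Side lengths²: PQ² = 109, PR² = 49, QR² = 200.
Since QR² = 200 ≥ 109 + 49 = 158, the angle opposite QR is not acute, so the smallest enclosing circle has QR as diameter.
Centre = midpoint of QR = (-2, 5), r² = 200/4 = 50.
r = √50 ≈ 7.071.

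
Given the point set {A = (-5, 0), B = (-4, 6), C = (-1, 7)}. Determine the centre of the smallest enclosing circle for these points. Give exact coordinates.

(-3, 3.5)

Side lengths²: AB² = 37, AC² = 65, BC² = 10.
Since AC² = 65 ≥ 37 + 10 = 47, the angle opposite AC is not acute, so the smallest enclosing circle has AC as diameter.
Centre = midpoint of AC = (-3, 3.5), r² = 65/4 = 16.25.
Centre = (-3, 3.5).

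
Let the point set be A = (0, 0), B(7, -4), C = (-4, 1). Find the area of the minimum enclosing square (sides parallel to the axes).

121

The bounding box has width 11 and height 5.
An axis-aligned square enclosing the set must have side ≥ max(width, height).
So the minimum side is max(11, 5) = 11.
Area = 11² = 121.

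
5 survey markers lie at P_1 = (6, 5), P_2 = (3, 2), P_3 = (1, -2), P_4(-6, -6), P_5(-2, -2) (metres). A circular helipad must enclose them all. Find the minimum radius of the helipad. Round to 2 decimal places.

8.14

The minimum enclosing circle of a finite set is fixed by two of the points (as a diameter) or three (as a circumcircle).
The farthest pair is P_1–P_4 with squared distance 265. The circle on this segment as diameter has centre (0, -0.5) and r² = 265/4 = 66.25.
Check P_2: distance² to centre = 15.25 ≤ 66.25, so it lies inside.
All remaining points lie in this disk, and no smaller disk contains both endpoints, so this is the minimum enclosing circle.
r = √(66.25) ≈ 8.14.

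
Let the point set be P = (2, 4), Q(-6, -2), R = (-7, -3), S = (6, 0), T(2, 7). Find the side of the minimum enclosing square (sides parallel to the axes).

The bounding box has width 13 and height 10.
An axis-aligned square enclosing the set must have side ≥ max(width, height).
So the minimum side is max(13, 10) = 13.

13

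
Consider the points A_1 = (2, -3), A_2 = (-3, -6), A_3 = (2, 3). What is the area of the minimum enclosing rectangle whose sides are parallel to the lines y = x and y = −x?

42

In coordinates u = x + y, v = x − y the rectangle is axis-aligned; the map (x,y)→(u,v) scales areas by 2.
u-values: -1, -9, 5; range = 5 − (-9) = 14.
v-values: 5, 3, -1; range = 5 − (-1) = 6.
Area = (14 × 6) / 2 = 42.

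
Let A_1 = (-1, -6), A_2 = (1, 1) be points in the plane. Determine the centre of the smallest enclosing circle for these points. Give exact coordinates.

The smallest circle enclosing two points has them as diameter endpoints.
Centre = midpoint = (0, -2.5); r² = |A_1A_2|²/4 = 53/4 = 13.25.
Centre = (0, -2.5).

(0, -2.5)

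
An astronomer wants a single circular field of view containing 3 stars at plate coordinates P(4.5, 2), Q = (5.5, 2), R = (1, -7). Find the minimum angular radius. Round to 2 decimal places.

5.03

Side lengths²: PQ² = 1, PR² = 93.25, QR² = 101.25.
Since QR² = 101.25 ≥ 93.25 + 1 = 94.25, the angle opposite QR is not acute, so the smallest enclosing circle has QR as diameter.
Centre = midpoint of QR = (3.25, -2.5), r² = 101.25/4 = 25.3125.
r = √(25.3125) ≈ 5.03.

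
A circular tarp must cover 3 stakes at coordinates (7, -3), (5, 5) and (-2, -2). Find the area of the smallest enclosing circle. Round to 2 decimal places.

87.59

Call the three points A, B, C in the order given.
Side lengths²: AB² = 68, AC² = 82, BC² = 98.
Since BC² = 98 < 82 + 68 = 150, the triangle is acute, so the smallest enclosing circle is the circumcircle.
Circumcentre = (2.8, 0.2), r² = 27.88.
Area = π·r² = π·27.88 ≈ 87.59.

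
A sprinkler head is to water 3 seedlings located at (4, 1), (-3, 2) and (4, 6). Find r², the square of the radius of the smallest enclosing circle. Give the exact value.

Call the three points A, B, C in the order given.
Side lengths²: AB² = 50, AC² = 25, BC² = 65.
Since BC² = 65 < 50 + 25 = 75, the triangle is acute, so the smallest enclosing circle is the circumcircle.
Circumcentre = (11/14, 3.5), r² = 1625/98.

1625/98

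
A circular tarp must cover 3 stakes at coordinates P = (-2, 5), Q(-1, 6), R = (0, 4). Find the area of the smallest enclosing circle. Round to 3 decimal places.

Side lengths²: PQ² = 2, PR² = 5, QR² = 5.
Since QR² = 5 < 5 + 2 = 7, the triangle is acute, so the smallest enclosing circle is the circumcircle.
Circumcentre = (-5/6, 29/6), r² = 25/18.
Area = π·r² = π·25/18 ≈ 4.363.

4.363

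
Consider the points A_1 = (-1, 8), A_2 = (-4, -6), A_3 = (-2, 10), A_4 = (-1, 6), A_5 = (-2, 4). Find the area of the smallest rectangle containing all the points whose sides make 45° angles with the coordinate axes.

In coordinates u = x + y, v = x − y the rectangle is axis-aligned; the map (x,y)→(u,v) scales areas by 2.
u-values: 7, -10, 8, 5, 2; range = 8 − (-10) = 18.
v-values: -9, 2, -12, -7, -6; range = 2 − (-12) = 14.
Area = (18 × 14) / 2 = 126.

126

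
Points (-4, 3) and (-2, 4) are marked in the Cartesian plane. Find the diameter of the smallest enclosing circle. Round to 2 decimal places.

2.24

The smallest circle enclosing two points has them as diameter endpoints.
Centre = midpoint = (-3, 3.5); r² = |(-4, 3)−(-2, 4)|²/4 = 5/4 = 1.25.
Diameter = 2r = 2√(1.25) ≈ 2.24.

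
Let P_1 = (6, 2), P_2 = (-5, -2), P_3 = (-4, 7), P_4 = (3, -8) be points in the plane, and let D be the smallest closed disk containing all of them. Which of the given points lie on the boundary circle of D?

P_3, P_4

The minimum enclosing circle of a finite set is fixed by two of the points (as a diameter) or three (as a circumcircle).
The farthest pair is P_3–P_4 with squared distance 274. The circle on this segment as diameter has centre (-0.5, -0.5) and r² = 274/4 = 68.5.
Check P_1: distance² to centre = 48.5 ≤ 68.5, so it lies inside.
All remaining points lie in this disk, and no smaller disk contains both endpoints, so this is the minimum enclosing circle.
The points at distance exactly r from the centre are P_3, P_4 — 2 points.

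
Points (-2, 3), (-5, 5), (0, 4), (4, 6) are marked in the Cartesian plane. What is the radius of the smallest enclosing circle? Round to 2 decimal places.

4.53

By Welzl's lemma the MEC is supported by two points (diametrically opposite) or three points (on a circumcircle).
The farthest pair is (-5, 5)–(4, 6) with squared distance 82. The circle on this segment as diameter has centre (-0.5, 5.5) and r² = 82/4 = 20.5.
Check (-2, 3): distance² to centre = 8.5 ≤ 20.5, so it lies inside.
All remaining points lie in this disk, and no smaller disk contains both endpoints, so this is the minimum enclosing circle.
r = √(20.5) ≈ 4.53.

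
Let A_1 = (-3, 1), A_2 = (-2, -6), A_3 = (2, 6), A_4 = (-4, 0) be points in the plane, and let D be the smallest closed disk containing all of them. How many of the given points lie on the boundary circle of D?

The farthest pair is A_2–A_3 with squared distance 160. The circle on this segment as diameter has centre (0, 0) and r² = 160/4 = 40.
Check A_1: distance² to centre = 10 ≤ 40, so it lies inside.
All remaining points lie in this disk, and no smaller disk contains both endpoints, so this is the minimum enclosing circle.
The points at distance exactly r from the centre are A_2, A_3 — 2 points.

2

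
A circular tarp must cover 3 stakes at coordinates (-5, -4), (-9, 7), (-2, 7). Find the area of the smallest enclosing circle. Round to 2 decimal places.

115.60

Call the three points A, B, C in the order given.
Side lengths²: AB² = 137, AC² = 130, BC² = 49.
Since AB² = 137 < 130 + 49 = 179, the triangle is acute, so the smallest enclosing circle is the circumcircle.
Circumcentre = (-5.5, 45/22), r² = 8905/242.
Area = π·r² = π·8905/242 ≈ 115.60.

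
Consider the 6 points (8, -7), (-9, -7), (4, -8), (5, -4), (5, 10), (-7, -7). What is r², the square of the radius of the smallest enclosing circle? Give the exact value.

72265/578

The minimum enclosing circle of a finite set is fixed by two of the points (as a diameter) or three (as a circumcircle).
The minimum enclosing circle is determined by three boundary points: (8, -7), (-9, -7), (5, 10).
Their circumcentre is (-0.5, 9/34) with r² = 72265/578.
The farthest remaining point (-7, -7) is at distance² 54925/578 ≤ 72265/578.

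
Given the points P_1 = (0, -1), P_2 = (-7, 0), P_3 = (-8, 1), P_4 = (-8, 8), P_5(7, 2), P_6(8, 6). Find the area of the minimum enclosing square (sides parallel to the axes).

The bounding box has width 16 and height 9.
An axis-aligned square enclosing the set must have side ≥ max(width, height).
So the minimum side is max(16, 9) = 16.
Area = 16² = 256.

256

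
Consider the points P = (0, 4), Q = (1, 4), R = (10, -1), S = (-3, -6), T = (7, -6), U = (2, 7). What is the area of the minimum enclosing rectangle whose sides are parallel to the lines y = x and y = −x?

In coordinates u = x + y, v = x − y the rectangle is axis-aligned; the map (x,y)→(u,v) scales areas by 2.
u-values: 4, 5, 9, -9, 1, 9; range = 9 − (-9) = 18.
v-values: -4, -3, 11, 3, 13, -5; range = 13 − (-5) = 18.
Area = (18 × 18) / 2 = 162.

162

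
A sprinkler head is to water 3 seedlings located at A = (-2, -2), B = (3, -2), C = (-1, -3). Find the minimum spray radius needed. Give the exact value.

Side lengths²: AB² = 25, AC² = 2, BC² = 17.
Since AB² = 25 ≥ 17 + 2 = 19, the angle opposite AB is not acute, so the smallest enclosing circle has AB as diameter.
Centre = midpoint of AB = (0.5, -2), r² = 25/4 = 6.25.
r = √(6.25) = 2.5.

2.5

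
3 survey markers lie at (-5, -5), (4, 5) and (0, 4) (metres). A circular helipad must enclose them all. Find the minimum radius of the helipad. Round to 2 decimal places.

Call the three points A, B, C in the order given.
Side lengths²: AB² = 181, AC² = 106, BC² = 17.
Since AB² = 181 ≥ 106 + 17 = 123, the angle opposite AB is not acute, so the smallest enclosing circle has AB as diameter.
Centre = midpoint of AB = (-0.5, 0), r² = 181/4 = 45.25.
r = √(45.25) ≈ 6.73.

6.73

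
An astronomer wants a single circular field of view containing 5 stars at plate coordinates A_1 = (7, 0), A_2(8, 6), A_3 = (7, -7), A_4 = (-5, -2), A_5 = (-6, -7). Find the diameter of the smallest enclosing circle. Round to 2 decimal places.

By Welzl's lemma the MEC is supported by two points (diametrically opposite) or three points (on a circumcircle).
The farthest pair is A_2–A_5 with squared distance 365. The circle on this segment as diameter has centre (1, -0.5) and r² = 365/4 = 91.25.
Check A_1: distance² to centre = 36.25 ≤ 91.25, so it lies inside.
All remaining points lie in this disk, and no smaller disk contains both endpoints, so this is the minimum enclosing circle.
Diameter = 2r = 2√(91.25) ≈ 19.10.

19.10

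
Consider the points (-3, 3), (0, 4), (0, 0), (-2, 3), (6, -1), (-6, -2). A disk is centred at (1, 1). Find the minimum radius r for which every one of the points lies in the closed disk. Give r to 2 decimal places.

The required radius is the distance from (1, 1) to the farthest point.
Squared distances: 20, 10, 2, 13, 29, 58.
Maximum is 58, attained at (-6, -2).
r = √58 ≈ 7.62.

7.62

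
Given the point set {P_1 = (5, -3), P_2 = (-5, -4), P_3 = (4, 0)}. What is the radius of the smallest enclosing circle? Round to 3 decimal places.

5.048

Side lengths²: P_1P_2² = 101, P_1P_3² = 10, P_2P_3² = 97.
Since P_1P_2² = 101 < 97 + 10 = 107, the triangle is acute, so the smallest enclosing circle is the circumcircle.
Circumcentre = (-3/62, -187/62), r² = 48985/1922.
r = √(48985/1922) ≈ 5.048.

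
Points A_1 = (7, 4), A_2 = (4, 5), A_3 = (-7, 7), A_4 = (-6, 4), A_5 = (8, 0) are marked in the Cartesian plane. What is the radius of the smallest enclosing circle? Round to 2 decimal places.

8.28

The farthest pair is A_3–A_5 with squared distance 274. The circle on this segment as diameter has centre (0.5, 3.5) and r² = 274/4 = 68.5.
Check A_1: distance² to centre = 42.5 ≤ 68.5, so it lies inside.
All remaining points lie in this disk, and no smaller disk contains both endpoints, so this is the minimum enclosing circle.
r = √(68.5) ≈ 8.28.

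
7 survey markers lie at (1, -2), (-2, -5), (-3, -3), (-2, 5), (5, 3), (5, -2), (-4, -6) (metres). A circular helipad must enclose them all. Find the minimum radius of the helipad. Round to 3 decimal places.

The minimum enclosing circle of a finite set is fixed by two of the points (as a diameter) or three (as a circumcircle).
The minimum enclosing circle is determined by three boundary points: (-2, 5), (5, 3), (-4, -6).
Their circumcentre is (1/18, -19/18) with r² = 6625/162.
The farthest remaining point (5, -2) is at distance² 4105/162 ≤ 6625/162.
r = √(6625/162) ≈ 6.395.

6.395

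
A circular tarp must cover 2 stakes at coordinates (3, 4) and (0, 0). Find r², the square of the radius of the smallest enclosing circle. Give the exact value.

6.25

The smallest circle enclosing two points has them as diameter endpoints.
Centre = midpoint = (1.5, 2); r² = |(3, 4)−(0, 0)|²/4 = 25/4 = 6.25.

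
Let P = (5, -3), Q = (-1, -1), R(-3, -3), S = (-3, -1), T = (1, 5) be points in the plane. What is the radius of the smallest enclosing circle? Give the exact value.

The minimum enclosing circle is determined by three boundary points: P, R, T.
Their circumcentre is (1, 0) with r² = 25.
The farthest remaining point S is at distance² 17 ≤ 25.
r = √25 = 5.

5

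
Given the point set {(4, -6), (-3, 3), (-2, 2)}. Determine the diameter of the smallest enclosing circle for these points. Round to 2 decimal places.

11.40

Call the three points A, B, C in the order given.
Side lengths²: AB² = 130, AC² = 100, BC² = 2.
Since AB² = 130 ≥ 100 + 2 = 102, the angle opposite AB is not acute, so the smallest enclosing circle has AB as diameter.
Centre = midpoint of AB = (0.5, -1.5), r² = 130/4 = 32.5.
Diameter = 2r = 2√(32.5) ≈ 11.40.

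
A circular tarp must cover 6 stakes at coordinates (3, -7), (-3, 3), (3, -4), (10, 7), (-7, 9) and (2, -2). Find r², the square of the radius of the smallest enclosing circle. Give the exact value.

By Welzl's lemma the MEC is supported by two points (diametrically opposite) or three points (on a circumcircle).
The minimum enclosing circle is determined by three boundary points: (3, -7), (10, 7), (-7, 9).
Their circumcentre is (8/9, 101/36) with r² = 130385/1296.
The farthest remaining point (3, -4) is at distance² 65801/1296 ≤ 130385/1296.

130385/1296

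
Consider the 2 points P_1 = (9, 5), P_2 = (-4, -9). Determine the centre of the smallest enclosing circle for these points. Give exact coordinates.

The smallest circle enclosing two points has them as diameter endpoints.
Centre = midpoint = (2.5, -2); r² = |P_1P_2|²/4 = 365/4 = 91.25.
Centre = (2.5, -2).

(2.5, -2)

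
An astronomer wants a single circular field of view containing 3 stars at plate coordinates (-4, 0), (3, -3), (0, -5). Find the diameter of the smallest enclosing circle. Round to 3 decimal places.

Call the three points A, B, C in the order given.
Side lengths²: AB² = 58, AC² = 41, BC² = 13.
Since AB² = 58 ≥ 41 + 13 = 54, the angle opposite AB is not acute, so the smallest enclosing circle has AB as diameter.
Centre = midpoint of AB = (-0.5, -1.5), r² = 58/4 = 14.5.
Diameter = 2r = 2√(14.5) ≈ 7.616.

7.616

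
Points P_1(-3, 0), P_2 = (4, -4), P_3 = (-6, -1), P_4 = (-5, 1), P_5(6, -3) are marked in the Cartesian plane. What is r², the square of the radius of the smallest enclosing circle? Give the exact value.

A smallest enclosing disk is always determined by at most three of the input points on its boundary.
The farthest pair is P_3–P_5 with squared distance 148. The circle on this segment as diameter has centre (0, -2) and r² = 148/4 = 37.
Check P_1: distance² to centre = 13 ≤ 37, so it lies inside.
All remaining points lie in this disk, and no smaller disk contains both endpoints, so this is the minimum enclosing circle.

37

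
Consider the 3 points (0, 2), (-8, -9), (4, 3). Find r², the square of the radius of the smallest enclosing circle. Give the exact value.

Call the three points A, B, C in the order given.
Side lengths²: AB² = 185, AC² = 17, BC² = 288.
Since BC² = 288 ≥ 185 + 17 = 202, the angle opposite BC is not acute, so the smallest enclosing circle has BC as diameter.
Centre = midpoint of BC = (-2, -3), r² = 288/4 = 72.

72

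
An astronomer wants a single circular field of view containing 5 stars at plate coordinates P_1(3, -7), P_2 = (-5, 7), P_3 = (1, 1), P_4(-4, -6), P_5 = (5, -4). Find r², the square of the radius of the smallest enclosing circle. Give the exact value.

65

The minimum enclosing circle of a finite set is fixed by two of the points (as a diameter) or three (as a circumcircle).
The farthest pair is P_1–P_2 with squared distance 260. The circle on this segment as diameter has centre (-1, 0) and r² = 260/4 = 65.
Check P_3: distance² to centre = 5 ≤ 65, so it lies inside.
All remaining points lie in this disk, and no smaller disk contains both endpoints, so this is the minimum enclosing circle.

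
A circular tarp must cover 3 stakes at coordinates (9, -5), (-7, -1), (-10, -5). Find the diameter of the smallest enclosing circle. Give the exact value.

Call the three points A, B, C in the order given.
Side lengths²: AB² = 272, AC² = 361, BC² = 25.
Since AC² = 361 ≥ 272 + 25 = 297, the angle opposite AC is not acute, so the smallest enclosing circle has AC as diameter.
Centre = midpoint of AC = (-0.5, -5), r² = 361/4 = 90.25.
Diameter = 2r = 2√(90.25) = 19.

19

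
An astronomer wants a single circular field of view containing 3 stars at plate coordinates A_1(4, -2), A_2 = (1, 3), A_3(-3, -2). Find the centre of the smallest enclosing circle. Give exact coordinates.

(0.5, -0.7)

Side lengths²: A_1A_2² = 34, A_1A_3² = 49, A_2A_3² = 41.
Since A_1A_3² = 49 < 41 + 34 = 75, the triangle is acute, so the smallest enclosing circle is the circumcircle.
Circumcentre = (0.5, -0.7), r² = 13.94.
Centre = (0.5, -0.7).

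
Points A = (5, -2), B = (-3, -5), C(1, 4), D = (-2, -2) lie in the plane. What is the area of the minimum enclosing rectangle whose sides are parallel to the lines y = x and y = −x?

In coordinates u = x + y, v = x − y the rectangle is axis-aligned; the map (x,y)→(u,v) scales areas by 2.
u-values: 3, -8, 5, -4; range = 5 − (-8) = 13.
v-values: 7, 2, -3, 0; range = 7 − (-3) = 10.
Area = (13 × 10) / 2 = 65.

65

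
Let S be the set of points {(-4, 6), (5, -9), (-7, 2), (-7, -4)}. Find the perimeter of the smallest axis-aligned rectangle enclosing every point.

54

Width = max x − min x = 5 − (-7) = 12.
Height = max y − min y = 6 − (-9) = 15.
Perimeter = 2(12 + 15) = 54.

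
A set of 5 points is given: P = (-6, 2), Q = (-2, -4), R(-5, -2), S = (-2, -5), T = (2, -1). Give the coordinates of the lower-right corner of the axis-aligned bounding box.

(2, -5)

x-range [-6, 2], y-range [-5, 2].
The lower-right corner is (2, -5).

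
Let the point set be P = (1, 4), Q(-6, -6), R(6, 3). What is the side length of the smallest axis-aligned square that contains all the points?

12

The bounding box has width 12 and height 10.
An axis-aligned square enclosing the set must have side ≥ max(width, height).
So the minimum side is max(12, 10) = 12.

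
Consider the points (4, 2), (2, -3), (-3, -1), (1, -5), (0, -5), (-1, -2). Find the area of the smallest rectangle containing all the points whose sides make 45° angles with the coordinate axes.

In coordinates u = x + y, v = x − y the rectangle is axis-aligned; the map (x,y)→(u,v) scales areas by 2.
u-values: 6, -1, -4, -4, -5, -3; range = 6 − (-5) = 11.
v-values: 2, 5, -2, 6, 5, 1; range = 6 − (-2) = 8.
Area = (11 × 8) / 2 = 44.

44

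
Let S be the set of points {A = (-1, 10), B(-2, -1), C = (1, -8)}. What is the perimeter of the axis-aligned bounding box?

Width = max x − min x = 1 − (-2) = 3.
Height = max y − min y = 10 − (-8) = 18.
Perimeter = 2(3 + 18) = 42.

42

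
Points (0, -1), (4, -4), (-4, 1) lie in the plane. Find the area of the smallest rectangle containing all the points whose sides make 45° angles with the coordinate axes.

In coordinates u = x + y, v = x − y the rectangle is axis-aligned; the map (x,y)→(u,v) scales areas by 2.
u-values: -1, 0, -3; range = 0 − (-3) = 3.
v-values: 1, 8, -5; range = 8 − (-5) = 13.
Area = (3 × 13) / 2 = 19.5.

19.5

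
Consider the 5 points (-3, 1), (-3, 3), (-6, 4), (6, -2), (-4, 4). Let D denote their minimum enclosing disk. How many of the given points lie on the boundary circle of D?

A smallest enclosing disk is always determined by at most three of the input points on its boundary.
The farthest pair is (-6, 4)–(6, -2) with squared distance 180. The circle on this segment as diameter has centre (0, 1) and r² = 180/4 = 45.
Check (-3, 1): distance² to centre = 9 ≤ 45, so it lies inside.
All remaining points lie in this disk, and no smaller disk contains both endpoints, so this is the minimum enclosing circle.
The points at distance exactly r from the centre are (-6, 4), (6, -2) — 2 points.

2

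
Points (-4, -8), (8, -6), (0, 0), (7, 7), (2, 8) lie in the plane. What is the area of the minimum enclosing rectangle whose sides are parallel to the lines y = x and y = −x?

In coordinates u = x + y, v = x − y the rectangle is axis-aligned; the map (x,y)→(u,v) scales areas by 2.
u-values: -12, 2, 0, 14, 10; range = 14 − (-12) = 26.
v-values: 4, 14, 0, 0, -6; range = 14 − (-6) = 20.
Area = (26 × 20) / 2 = 260.

260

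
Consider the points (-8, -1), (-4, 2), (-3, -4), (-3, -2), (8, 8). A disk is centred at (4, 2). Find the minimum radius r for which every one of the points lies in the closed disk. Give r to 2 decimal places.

12.37

The required radius is the distance from (4, 2) to the farthest point.
Squared distances: 153, 64, 85, 65, 52.
Maximum is 153, attained at (-8, -1).
r = √153 ≈ 12.37.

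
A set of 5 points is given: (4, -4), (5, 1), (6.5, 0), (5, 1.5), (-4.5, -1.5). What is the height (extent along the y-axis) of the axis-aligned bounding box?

5.5

max y = 1.5, min y = -4, so height = 5.5.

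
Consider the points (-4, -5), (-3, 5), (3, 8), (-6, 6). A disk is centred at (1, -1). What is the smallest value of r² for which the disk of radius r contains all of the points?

98

The required radius is the distance from (1, -1) to the farthest point.
Squared distances: 41, 52, 85, 98.
Maximum is 98, attained at (-6, 6).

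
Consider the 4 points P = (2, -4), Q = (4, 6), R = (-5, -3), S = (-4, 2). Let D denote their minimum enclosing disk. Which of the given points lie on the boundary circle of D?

Q, R

A smallest enclosing disk is always determined by at most three of the input points on its boundary.
The farthest pair is Q–R with squared distance 162. The circle on this segment as diameter has centre (-0.5, 1.5) and r² = 162/4 = 40.5.
Check P: distance² to centre = 36.5 ≤ 40.5, so it lies inside.
All remaining points lie in this disk, and no smaller disk contains both endpoints, so this is the minimum enclosing circle.
The points at distance exactly r from the centre are Q, R — 2 points.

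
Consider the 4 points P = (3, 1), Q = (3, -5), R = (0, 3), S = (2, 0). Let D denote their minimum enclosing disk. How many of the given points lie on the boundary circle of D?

A smallest enclosing disk is always determined by at most three of the input points on its boundary.
The farthest pair is Q–R with squared distance 73. The circle on this segment as diameter has centre (1.5, -1) and r² = 73/4 = 18.25.
Check P: distance² to centre = 6.25 ≤ 18.25, so it lies inside.
All remaining points lie in this disk, and no smaller disk contains both endpoints, so this is the minimum enclosing circle.
The points at distance exactly r from the centre are Q, R — 2 points.

2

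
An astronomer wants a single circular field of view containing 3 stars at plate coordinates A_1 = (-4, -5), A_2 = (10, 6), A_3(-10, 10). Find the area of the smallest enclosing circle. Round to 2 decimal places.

Side lengths²: A_1A_2² = 317, A_1A_3² = 261, A_2A_3² = 416.
Since A_2A_3² = 416 < 317 + 261 = 578, the triangle is acute, so the smallest enclosing circle is the circumcircle.
Circumcentre = (-27/46, 233/46), r² = 119509/1058.
Area = π·r² = π·119509/1058 ≈ 354.87.

354.87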